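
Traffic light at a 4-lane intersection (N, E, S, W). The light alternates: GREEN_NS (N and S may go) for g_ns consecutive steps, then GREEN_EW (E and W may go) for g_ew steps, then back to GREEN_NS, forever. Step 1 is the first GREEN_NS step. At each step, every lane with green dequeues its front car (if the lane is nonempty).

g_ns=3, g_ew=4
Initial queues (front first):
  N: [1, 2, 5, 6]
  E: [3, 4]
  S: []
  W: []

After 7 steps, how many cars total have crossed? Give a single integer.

Step 1 [NS]: N:car1-GO,E:wait,S:empty,W:wait | queues: N=3 E=2 S=0 W=0
Step 2 [NS]: N:car2-GO,E:wait,S:empty,W:wait | queues: N=2 E=2 S=0 W=0
Step 3 [NS]: N:car5-GO,E:wait,S:empty,W:wait | queues: N=1 E=2 S=0 W=0
Step 4 [EW]: N:wait,E:car3-GO,S:wait,W:empty | queues: N=1 E=1 S=0 W=0
Step 5 [EW]: N:wait,E:car4-GO,S:wait,W:empty | queues: N=1 E=0 S=0 W=0
Step 6 [EW]: N:wait,E:empty,S:wait,W:empty | queues: N=1 E=0 S=0 W=0
Step 7 [EW]: N:wait,E:empty,S:wait,W:empty | queues: N=1 E=0 S=0 W=0
Cars crossed by step 7: 5

Answer: 5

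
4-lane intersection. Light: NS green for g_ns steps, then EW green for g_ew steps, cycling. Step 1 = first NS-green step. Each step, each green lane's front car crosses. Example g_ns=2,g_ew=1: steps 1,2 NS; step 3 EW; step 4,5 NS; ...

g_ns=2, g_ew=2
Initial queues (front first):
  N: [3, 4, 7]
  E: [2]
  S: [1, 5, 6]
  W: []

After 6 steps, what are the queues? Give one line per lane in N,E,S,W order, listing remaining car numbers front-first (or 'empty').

Step 1 [NS]: N:car3-GO,E:wait,S:car1-GO,W:wait | queues: N=2 E=1 S=2 W=0
Step 2 [NS]: N:car4-GO,E:wait,S:car5-GO,W:wait | queues: N=1 E=1 S=1 W=0
Step 3 [EW]: N:wait,E:car2-GO,S:wait,W:empty | queues: N=1 E=0 S=1 W=0
Step 4 [EW]: N:wait,E:empty,S:wait,W:empty | queues: N=1 E=0 S=1 W=0
Step 5 [NS]: N:car7-GO,E:wait,S:car6-GO,W:wait | queues: N=0 E=0 S=0 W=0

N: empty
E: empty
S: empty
W: empty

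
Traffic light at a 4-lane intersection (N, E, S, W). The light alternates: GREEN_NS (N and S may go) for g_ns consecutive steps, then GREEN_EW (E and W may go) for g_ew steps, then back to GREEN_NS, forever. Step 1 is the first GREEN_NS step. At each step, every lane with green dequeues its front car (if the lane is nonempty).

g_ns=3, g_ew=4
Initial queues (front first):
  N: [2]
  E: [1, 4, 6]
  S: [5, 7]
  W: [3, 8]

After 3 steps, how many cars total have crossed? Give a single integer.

Step 1 [NS]: N:car2-GO,E:wait,S:car5-GO,W:wait | queues: N=0 E=3 S=1 W=2
Step 2 [NS]: N:empty,E:wait,S:car7-GO,W:wait | queues: N=0 E=3 S=0 W=2
Step 3 [NS]: N:empty,E:wait,S:empty,W:wait | queues: N=0 E=3 S=0 W=2
Cars crossed by step 3: 3

Answer: 3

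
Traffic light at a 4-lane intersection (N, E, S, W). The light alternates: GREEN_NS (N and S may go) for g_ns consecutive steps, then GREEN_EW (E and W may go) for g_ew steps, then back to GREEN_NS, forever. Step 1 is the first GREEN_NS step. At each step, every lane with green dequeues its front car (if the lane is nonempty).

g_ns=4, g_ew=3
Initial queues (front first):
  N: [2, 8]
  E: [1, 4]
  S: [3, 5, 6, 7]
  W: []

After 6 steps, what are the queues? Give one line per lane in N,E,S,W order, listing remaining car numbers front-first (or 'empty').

Step 1 [NS]: N:car2-GO,E:wait,S:car3-GO,W:wait | queues: N=1 E=2 S=3 W=0
Step 2 [NS]: N:car8-GO,E:wait,S:car5-GO,W:wait | queues: N=0 E=2 S=2 W=0
Step 3 [NS]: N:empty,E:wait,S:car6-GO,W:wait | queues: N=0 E=2 S=1 W=0
Step 4 [NS]: N:empty,E:wait,S:car7-GO,W:wait | queues: N=0 E=2 S=0 W=0
Step 5 [EW]: N:wait,E:car1-GO,S:wait,W:empty | queues: N=0 E=1 S=0 W=0
Step 6 [EW]: N:wait,E:car4-GO,S:wait,W:empty | queues: N=0 E=0 S=0 W=0

N: empty
E: empty
S: empty
W: empty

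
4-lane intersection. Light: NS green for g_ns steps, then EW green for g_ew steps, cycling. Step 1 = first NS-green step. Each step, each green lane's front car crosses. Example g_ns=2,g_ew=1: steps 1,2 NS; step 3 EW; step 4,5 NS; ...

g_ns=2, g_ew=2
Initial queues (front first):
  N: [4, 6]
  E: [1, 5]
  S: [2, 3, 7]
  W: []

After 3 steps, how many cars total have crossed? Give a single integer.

Step 1 [NS]: N:car4-GO,E:wait,S:car2-GO,W:wait | queues: N=1 E=2 S=2 W=0
Step 2 [NS]: N:car6-GO,E:wait,S:car3-GO,W:wait | queues: N=0 E=2 S=1 W=0
Step 3 [EW]: N:wait,E:car1-GO,S:wait,W:empty | queues: N=0 E=1 S=1 W=0
Cars crossed by step 3: 5

Answer: 5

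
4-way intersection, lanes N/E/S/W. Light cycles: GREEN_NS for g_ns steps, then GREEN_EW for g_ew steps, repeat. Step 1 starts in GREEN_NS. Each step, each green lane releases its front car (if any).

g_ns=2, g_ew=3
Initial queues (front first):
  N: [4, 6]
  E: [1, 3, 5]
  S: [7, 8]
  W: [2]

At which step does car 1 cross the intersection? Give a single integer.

Step 1 [NS]: N:car4-GO,E:wait,S:car7-GO,W:wait | queues: N=1 E=3 S=1 W=1
Step 2 [NS]: N:car6-GO,E:wait,S:car8-GO,W:wait | queues: N=0 E=3 S=0 W=1
Step 3 [EW]: N:wait,E:car1-GO,S:wait,W:car2-GO | queues: N=0 E=2 S=0 W=0
Step 4 [EW]: N:wait,E:car3-GO,S:wait,W:empty | queues: N=0 E=1 S=0 W=0
Step 5 [EW]: N:wait,E:car5-GO,S:wait,W:empty | queues: N=0 E=0 S=0 W=0
Car 1 crosses at step 3

3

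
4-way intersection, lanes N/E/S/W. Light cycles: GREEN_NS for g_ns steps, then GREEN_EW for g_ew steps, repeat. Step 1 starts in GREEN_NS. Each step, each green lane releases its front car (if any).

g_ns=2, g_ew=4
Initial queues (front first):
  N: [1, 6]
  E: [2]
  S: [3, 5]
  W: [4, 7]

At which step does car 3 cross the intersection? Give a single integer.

Step 1 [NS]: N:car1-GO,E:wait,S:car3-GO,W:wait | queues: N=1 E=1 S=1 W=2
Step 2 [NS]: N:car6-GO,E:wait,S:car5-GO,W:wait | queues: N=0 E=1 S=0 W=2
Step 3 [EW]: N:wait,E:car2-GO,S:wait,W:car4-GO | queues: N=0 E=0 S=0 W=1
Step 4 [EW]: N:wait,E:empty,S:wait,W:car7-GO | queues: N=0 E=0 S=0 W=0
Car 3 crosses at step 1

1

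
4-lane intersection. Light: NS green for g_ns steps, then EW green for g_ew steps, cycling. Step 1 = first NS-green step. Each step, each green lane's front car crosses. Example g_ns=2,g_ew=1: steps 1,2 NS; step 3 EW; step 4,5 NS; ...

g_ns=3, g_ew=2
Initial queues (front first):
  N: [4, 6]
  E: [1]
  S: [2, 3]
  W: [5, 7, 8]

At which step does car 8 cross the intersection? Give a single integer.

Step 1 [NS]: N:car4-GO,E:wait,S:car2-GO,W:wait | queues: N=1 E=1 S=1 W=3
Step 2 [NS]: N:car6-GO,E:wait,S:car3-GO,W:wait | queues: N=0 E=1 S=0 W=3
Step 3 [NS]: N:empty,E:wait,S:empty,W:wait | queues: N=0 E=1 S=0 W=3
Step 4 [EW]: N:wait,E:car1-GO,S:wait,W:car5-GO | queues: N=0 E=0 S=0 W=2
Step 5 [EW]: N:wait,E:empty,S:wait,W:car7-GO | queues: N=0 E=0 S=0 W=1
Step 6 [NS]: N:empty,E:wait,S:empty,W:wait | queues: N=0 E=0 S=0 W=1
Step 7 [NS]: N:empty,E:wait,S:empty,W:wait | queues: N=0 E=0 S=0 W=1
Step 8 [NS]: N:empty,E:wait,S:empty,W:wait | queues: N=0 E=0 S=0 W=1
Step 9 [EW]: N:wait,E:empty,S:wait,W:car8-GO | queues: N=0 E=0 S=0 W=0
Car 8 crosses at step 9

9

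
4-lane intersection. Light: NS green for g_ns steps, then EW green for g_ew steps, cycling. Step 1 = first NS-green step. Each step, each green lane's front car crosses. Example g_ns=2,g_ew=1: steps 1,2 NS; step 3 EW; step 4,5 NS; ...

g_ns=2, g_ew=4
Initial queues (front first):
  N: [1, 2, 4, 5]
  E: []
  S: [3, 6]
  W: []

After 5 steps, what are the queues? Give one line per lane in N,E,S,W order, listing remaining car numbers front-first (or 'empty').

Step 1 [NS]: N:car1-GO,E:wait,S:car3-GO,W:wait | queues: N=3 E=0 S=1 W=0
Step 2 [NS]: N:car2-GO,E:wait,S:car6-GO,W:wait | queues: N=2 E=0 S=0 W=0
Step 3 [EW]: N:wait,E:empty,S:wait,W:empty | queues: N=2 E=0 S=0 W=0
Step 4 [EW]: N:wait,E:empty,S:wait,W:empty | queues: N=2 E=0 S=0 W=0
Step 5 [EW]: N:wait,E:empty,S:wait,W:empty | queues: N=2 E=0 S=0 W=0

N: 4 5
E: empty
S: empty
W: empty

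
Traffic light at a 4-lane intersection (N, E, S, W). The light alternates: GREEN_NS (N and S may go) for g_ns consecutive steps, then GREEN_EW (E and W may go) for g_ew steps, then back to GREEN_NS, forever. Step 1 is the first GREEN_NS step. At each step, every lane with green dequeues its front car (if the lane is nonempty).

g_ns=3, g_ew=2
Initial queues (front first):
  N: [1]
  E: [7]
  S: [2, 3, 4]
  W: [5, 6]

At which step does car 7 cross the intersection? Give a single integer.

Step 1 [NS]: N:car1-GO,E:wait,S:car2-GO,W:wait | queues: N=0 E=1 S=2 W=2
Step 2 [NS]: N:empty,E:wait,S:car3-GO,W:wait | queues: N=0 E=1 S=1 W=2
Step 3 [NS]: N:empty,E:wait,S:car4-GO,W:wait | queues: N=0 E=1 S=0 W=2
Step 4 [EW]: N:wait,E:car7-GO,S:wait,W:car5-GO | queues: N=0 E=0 S=0 W=1
Step 5 [EW]: N:wait,E:empty,S:wait,W:car6-GO | queues: N=0 E=0 S=0 W=0
Car 7 crosses at step 4

4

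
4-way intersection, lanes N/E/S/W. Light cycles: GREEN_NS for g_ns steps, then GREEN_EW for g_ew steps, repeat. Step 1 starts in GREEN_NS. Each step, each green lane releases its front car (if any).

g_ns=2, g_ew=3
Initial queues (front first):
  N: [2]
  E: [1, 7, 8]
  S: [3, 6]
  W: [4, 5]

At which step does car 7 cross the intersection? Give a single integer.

Step 1 [NS]: N:car2-GO,E:wait,S:car3-GO,W:wait | queues: N=0 E=3 S=1 W=2
Step 2 [NS]: N:empty,E:wait,S:car6-GO,W:wait | queues: N=0 E=3 S=0 W=2
Step 3 [EW]: N:wait,E:car1-GO,S:wait,W:car4-GO | queues: N=0 E=2 S=0 W=1
Step 4 [EW]: N:wait,E:car7-GO,S:wait,W:car5-GO | queues: N=0 E=1 S=0 W=0
Step 5 [EW]: N:wait,E:car8-GO,S:wait,W:empty | queues: N=0 E=0 S=0 W=0
Car 7 crosses at step 4

4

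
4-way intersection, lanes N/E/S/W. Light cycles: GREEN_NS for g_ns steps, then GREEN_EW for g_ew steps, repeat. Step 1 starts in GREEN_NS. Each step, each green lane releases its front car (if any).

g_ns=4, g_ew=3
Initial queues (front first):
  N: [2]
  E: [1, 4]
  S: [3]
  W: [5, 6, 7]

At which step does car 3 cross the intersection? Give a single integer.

Step 1 [NS]: N:car2-GO,E:wait,S:car3-GO,W:wait | queues: N=0 E=2 S=0 W=3
Step 2 [NS]: N:empty,E:wait,S:empty,W:wait | queues: N=0 E=2 S=0 W=3
Step 3 [NS]: N:empty,E:wait,S:empty,W:wait | queues: N=0 E=2 S=0 W=3
Step 4 [NS]: N:empty,E:wait,S:empty,W:wait | queues: N=0 E=2 S=0 W=3
Step 5 [EW]: N:wait,E:car1-GO,S:wait,W:car5-GO | queues: N=0 E=1 S=0 W=2
Step 6 [EW]: N:wait,E:car4-GO,S:wait,W:car6-GO | queues: N=0 E=0 S=0 W=1
Step 7 [EW]: N:wait,E:empty,S:wait,W:car7-GO | queues: N=0 E=0 S=0 W=0
Car 3 crosses at step 1

1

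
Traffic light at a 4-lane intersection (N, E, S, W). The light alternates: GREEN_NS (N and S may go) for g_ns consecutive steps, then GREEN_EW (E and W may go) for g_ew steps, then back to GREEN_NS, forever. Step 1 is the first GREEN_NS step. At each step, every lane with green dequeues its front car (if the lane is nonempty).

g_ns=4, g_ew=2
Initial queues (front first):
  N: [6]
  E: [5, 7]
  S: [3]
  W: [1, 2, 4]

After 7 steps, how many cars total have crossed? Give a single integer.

Answer: 6

Derivation:
Step 1 [NS]: N:car6-GO,E:wait,S:car3-GO,W:wait | queues: N=0 E=2 S=0 W=3
Step 2 [NS]: N:empty,E:wait,S:empty,W:wait | queues: N=0 E=2 S=0 W=3
Step 3 [NS]: N:empty,E:wait,S:empty,W:wait | queues: N=0 E=2 S=0 W=3
Step 4 [NS]: N:empty,E:wait,S:empty,W:wait | queues: N=0 E=2 S=0 W=3
Step 5 [EW]: N:wait,E:car5-GO,S:wait,W:car1-GO | queues: N=0 E=1 S=0 W=2
Step 6 [EW]: N:wait,E:car7-GO,S:wait,W:car2-GO | queues: N=0 E=0 S=0 W=1
Step 7 [NS]: N:empty,E:wait,S:empty,W:wait | queues: N=0 E=0 S=0 W=1
Cars crossed by step 7: 6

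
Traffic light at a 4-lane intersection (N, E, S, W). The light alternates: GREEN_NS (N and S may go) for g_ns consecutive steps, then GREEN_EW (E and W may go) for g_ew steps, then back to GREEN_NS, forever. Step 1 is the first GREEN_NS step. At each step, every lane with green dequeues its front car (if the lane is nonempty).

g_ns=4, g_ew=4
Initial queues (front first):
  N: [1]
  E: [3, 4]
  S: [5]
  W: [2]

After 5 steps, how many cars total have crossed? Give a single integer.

Answer: 4

Derivation:
Step 1 [NS]: N:car1-GO,E:wait,S:car5-GO,W:wait | queues: N=0 E=2 S=0 W=1
Step 2 [NS]: N:empty,E:wait,S:empty,W:wait | queues: N=0 E=2 S=0 W=1
Step 3 [NS]: N:empty,E:wait,S:empty,W:wait | queues: N=0 E=2 S=0 W=1
Step 4 [NS]: N:empty,E:wait,S:empty,W:wait | queues: N=0 E=2 S=0 W=1
Step 5 [EW]: N:wait,E:car3-GO,S:wait,W:car2-GO | queues: N=0 E=1 S=0 W=0
Cars crossed by step 5: 4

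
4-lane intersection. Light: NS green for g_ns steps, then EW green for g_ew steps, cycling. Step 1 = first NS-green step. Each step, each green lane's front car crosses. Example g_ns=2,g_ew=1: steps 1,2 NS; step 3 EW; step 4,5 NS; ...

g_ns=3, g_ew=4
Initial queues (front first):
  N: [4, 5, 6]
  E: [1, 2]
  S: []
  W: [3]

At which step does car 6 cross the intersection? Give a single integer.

Step 1 [NS]: N:car4-GO,E:wait,S:empty,W:wait | queues: N=2 E=2 S=0 W=1
Step 2 [NS]: N:car5-GO,E:wait,S:empty,W:wait | queues: N=1 E=2 S=0 W=1
Step 3 [NS]: N:car6-GO,E:wait,S:empty,W:wait | queues: N=0 E=2 S=0 W=1
Step 4 [EW]: N:wait,E:car1-GO,S:wait,W:car3-GO | queues: N=0 E=1 S=0 W=0
Step 5 [EW]: N:wait,E:car2-GO,S:wait,W:empty | queues: N=0 E=0 S=0 W=0
Car 6 crosses at step 3

3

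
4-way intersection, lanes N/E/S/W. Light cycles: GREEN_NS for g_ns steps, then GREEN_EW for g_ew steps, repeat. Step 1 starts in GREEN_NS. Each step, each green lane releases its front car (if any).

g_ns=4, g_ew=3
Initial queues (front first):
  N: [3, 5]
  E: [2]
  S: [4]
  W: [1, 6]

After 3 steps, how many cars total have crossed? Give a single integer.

Answer: 3

Derivation:
Step 1 [NS]: N:car3-GO,E:wait,S:car4-GO,W:wait | queues: N=1 E=1 S=0 W=2
Step 2 [NS]: N:car5-GO,E:wait,S:empty,W:wait | queues: N=0 E=1 S=0 W=2
Step 3 [NS]: N:empty,E:wait,S:empty,W:wait | queues: N=0 E=1 S=0 W=2
Cars crossed by step 3: 3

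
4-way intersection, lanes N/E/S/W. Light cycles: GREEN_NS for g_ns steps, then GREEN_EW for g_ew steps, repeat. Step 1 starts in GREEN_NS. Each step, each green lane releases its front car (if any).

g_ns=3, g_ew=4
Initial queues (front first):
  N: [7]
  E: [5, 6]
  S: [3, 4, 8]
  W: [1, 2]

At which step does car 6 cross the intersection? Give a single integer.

Step 1 [NS]: N:car7-GO,E:wait,S:car3-GO,W:wait | queues: N=0 E=2 S=2 W=2
Step 2 [NS]: N:empty,E:wait,S:car4-GO,W:wait | queues: N=0 E=2 S=1 W=2
Step 3 [NS]: N:empty,E:wait,S:car8-GO,W:wait | queues: N=0 E=2 S=0 W=2
Step 4 [EW]: N:wait,E:car5-GO,S:wait,W:car1-GO | queues: N=0 E=1 S=0 W=1
Step 5 [EW]: N:wait,E:car6-GO,S:wait,W:car2-GO | queues: N=0 E=0 S=0 W=0
Car 6 crosses at step 5

5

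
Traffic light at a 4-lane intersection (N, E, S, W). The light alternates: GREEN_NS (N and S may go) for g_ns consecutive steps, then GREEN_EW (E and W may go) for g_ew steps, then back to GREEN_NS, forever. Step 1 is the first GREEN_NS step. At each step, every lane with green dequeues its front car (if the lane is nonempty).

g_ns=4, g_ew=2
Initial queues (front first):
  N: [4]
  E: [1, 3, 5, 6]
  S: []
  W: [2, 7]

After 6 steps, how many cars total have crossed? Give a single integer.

Step 1 [NS]: N:car4-GO,E:wait,S:empty,W:wait | queues: N=0 E=4 S=0 W=2
Step 2 [NS]: N:empty,E:wait,S:empty,W:wait | queues: N=0 E=4 S=0 W=2
Step 3 [NS]: N:empty,E:wait,S:empty,W:wait | queues: N=0 E=4 S=0 W=2
Step 4 [NS]: N:empty,E:wait,S:empty,W:wait | queues: N=0 E=4 S=0 W=2
Step 5 [EW]: N:wait,E:car1-GO,S:wait,W:car2-GO | queues: N=0 E=3 S=0 W=1
Step 6 [EW]: N:wait,E:car3-GO,S:wait,W:car7-GO | queues: N=0 E=2 S=0 W=0
Cars crossed by step 6: 5

Answer: 5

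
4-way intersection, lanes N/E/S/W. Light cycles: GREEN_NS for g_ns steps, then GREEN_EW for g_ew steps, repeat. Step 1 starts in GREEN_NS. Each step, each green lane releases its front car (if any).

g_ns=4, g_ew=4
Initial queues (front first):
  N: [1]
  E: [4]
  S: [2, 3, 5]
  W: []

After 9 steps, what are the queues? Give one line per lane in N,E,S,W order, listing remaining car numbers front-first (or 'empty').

Step 1 [NS]: N:car1-GO,E:wait,S:car2-GO,W:wait | queues: N=0 E=1 S=2 W=0
Step 2 [NS]: N:empty,E:wait,S:car3-GO,W:wait | queues: N=0 E=1 S=1 W=0
Step 3 [NS]: N:empty,E:wait,S:car5-GO,W:wait | queues: N=0 E=1 S=0 W=0
Step 4 [NS]: N:empty,E:wait,S:empty,W:wait | queues: N=0 E=1 S=0 W=0
Step 5 [EW]: N:wait,E:car4-GO,S:wait,W:empty | queues: N=0 E=0 S=0 W=0

N: empty
E: empty
S: empty
W: empty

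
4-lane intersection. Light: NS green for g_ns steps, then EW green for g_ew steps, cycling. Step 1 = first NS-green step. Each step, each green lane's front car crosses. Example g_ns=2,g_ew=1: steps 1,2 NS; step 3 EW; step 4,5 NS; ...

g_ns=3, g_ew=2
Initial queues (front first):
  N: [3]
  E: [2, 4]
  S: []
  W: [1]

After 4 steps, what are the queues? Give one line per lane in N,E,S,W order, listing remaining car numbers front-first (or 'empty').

Step 1 [NS]: N:car3-GO,E:wait,S:empty,W:wait | queues: N=0 E=2 S=0 W=1
Step 2 [NS]: N:empty,E:wait,S:empty,W:wait | queues: N=0 E=2 S=0 W=1
Step 3 [NS]: N:empty,E:wait,S:empty,W:wait | queues: N=0 E=2 S=0 W=1
Step 4 [EW]: N:wait,E:car2-GO,S:wait,W:car1-GO | queues: N=0 E=1 S=0 W=0

N: empty
E: 4
S: empty
W: empty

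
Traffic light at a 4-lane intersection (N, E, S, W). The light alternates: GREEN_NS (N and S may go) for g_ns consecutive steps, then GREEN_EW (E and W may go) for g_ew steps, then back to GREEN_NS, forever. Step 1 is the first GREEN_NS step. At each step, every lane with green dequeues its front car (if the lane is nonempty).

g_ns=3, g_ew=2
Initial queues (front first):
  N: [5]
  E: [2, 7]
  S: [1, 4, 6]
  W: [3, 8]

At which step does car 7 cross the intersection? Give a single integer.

Step 1 [NS]: N:car5-GO,E:wait,S:car1-GO,W:wait | queues: N=0 E=2 S=2 W=2
Step 2 [NS]: N:empty,E:wait,S:car4-GO,W:wait | queues: N=0 E=2 S=1 W=2
Step 3 [NS]: N:empty,E:wait,S:car6-GO,W:wait | queues: N=0 E=2 S=0 W=2
Step 4 [EW]: N:wait,E:car2-GO,S:wait,W:car3-GO | queues: N=0 E=1 S=0 W=1
Step 5 [EW]: N:wait,E:car7-GO,S:wait,W:car8-GO | queues: N=0 E=0 S=0 W=0
Car 7 crosses at step 5

5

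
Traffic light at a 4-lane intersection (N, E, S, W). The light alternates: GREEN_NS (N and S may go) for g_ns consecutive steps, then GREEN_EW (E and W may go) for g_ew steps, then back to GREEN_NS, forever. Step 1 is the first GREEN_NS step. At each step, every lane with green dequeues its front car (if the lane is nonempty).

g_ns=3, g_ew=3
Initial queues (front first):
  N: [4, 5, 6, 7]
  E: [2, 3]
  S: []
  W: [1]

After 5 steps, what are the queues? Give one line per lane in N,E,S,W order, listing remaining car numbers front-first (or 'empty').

Step 1 [NS]: N:car4-GO,E:wait,S:empty,W:wait | queues: N=3 E=2 S=0 W=1
Step 2 [NS]: N:car5-GO,E:wait,S:empty,W:wait | queues: N=2 E=2 S=0 W=1
Step 3 [NS]: N:car6-GO,E:wait,S:empty,W:wait | queues: N=1 E=2 S=0 W=1
Step 4 [EW]: N:wait,E:car2-GO,S:wait,W:car1-GO | queues: N=1 E=1 S=0 W=0
Step 5 [EW]: N:wait,E:car3-GO,S:wait,W:empty | queues: N=1 E=0 S=0 W=0

N: 7
E: empty
S: empty
W: empty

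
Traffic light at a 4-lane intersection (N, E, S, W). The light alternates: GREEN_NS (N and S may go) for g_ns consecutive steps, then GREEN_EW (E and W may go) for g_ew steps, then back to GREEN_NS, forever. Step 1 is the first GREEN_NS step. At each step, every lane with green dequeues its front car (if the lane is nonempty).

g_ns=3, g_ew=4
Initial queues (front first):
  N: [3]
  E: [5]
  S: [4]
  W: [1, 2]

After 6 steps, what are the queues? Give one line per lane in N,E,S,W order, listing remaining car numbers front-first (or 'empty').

Step 1 [NS]: N:car3-GO,E:wait,S:car4-GO,W:wait | queues: N=0 E=1 S=0 W=2
Step 2 [NS]: N:empty,E:wait,S:empty,W:wait | queues: N=0 E=1 S=0 W=2
Step 3 [NS]: N:empty,E:wait,S:empty,W:wait | queues: N=0 E=1 S=0 W=2
Step 4 [EW]: N:wait,E:car5-GO,S:wait,W:car1-GO | queues: N=0 E=0 S=0 W=1
Step 5 [EW]: N:wait,E:empty,S:wait,W:car2-GO | queues: N=0 E=0 S=0 W=0

N: empty
E: empty
S: empty
W: empty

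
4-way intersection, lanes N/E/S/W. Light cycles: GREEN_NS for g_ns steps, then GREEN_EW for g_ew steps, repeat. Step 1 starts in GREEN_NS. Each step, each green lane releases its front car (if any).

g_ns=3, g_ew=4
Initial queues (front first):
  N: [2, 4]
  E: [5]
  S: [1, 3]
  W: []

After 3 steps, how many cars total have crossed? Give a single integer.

Answer: 4

Derivation:
Step 1 [NS]: N:car2-GO,E:wait,S:car1-GO,W:wait | queues: N=1 E=1 S=1 W=0
Step 2 [NS]: N:car4-GO,E:wait,S:car3-GO,W:wait | queues: N=0 E=1 S=0 W=0
Step 3 [NS]: N:empty,E:wait,S:empty,W:wait | queues: N=0 E=1 S=0 W=0
Cars crossed by step 3: 4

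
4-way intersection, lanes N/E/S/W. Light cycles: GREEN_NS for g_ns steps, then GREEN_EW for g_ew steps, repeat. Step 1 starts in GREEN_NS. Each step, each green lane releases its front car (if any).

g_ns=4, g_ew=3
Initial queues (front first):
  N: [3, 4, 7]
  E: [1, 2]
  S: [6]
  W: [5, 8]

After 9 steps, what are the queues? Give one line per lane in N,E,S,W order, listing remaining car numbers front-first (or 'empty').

Step 1 [NS]: N:car3-GO,E:wait,S:car6-GO,W:wait | queues: N=2 E=2 S=0 W=2
Step 2 [NS]: N:car4-GO,E:wait,S:empty,W:wait | queues: N=1 E=2 S=0 W=2
Step 3 [NS]: N:car7-GO,E:wait,S:empty,W:wait | queues: N=0 E=2 S=0 W=2
Step 4 [NS]: N:empty,E:wait,S:empty,W:wait | queues: N=0 E=2 S=0 W=2
Step 5 [EW]: N:wait,E:car1-GO,S:wait,W:car5-GO | queues: N=0 E=1 S=0 W=1
Step 6 [EW]: N:wait,E:car2-GO,S:wait,W:car8-GO | queues: N=0 E=0 S=0 W=0

N: empty
E: empty
S: empty
W: empty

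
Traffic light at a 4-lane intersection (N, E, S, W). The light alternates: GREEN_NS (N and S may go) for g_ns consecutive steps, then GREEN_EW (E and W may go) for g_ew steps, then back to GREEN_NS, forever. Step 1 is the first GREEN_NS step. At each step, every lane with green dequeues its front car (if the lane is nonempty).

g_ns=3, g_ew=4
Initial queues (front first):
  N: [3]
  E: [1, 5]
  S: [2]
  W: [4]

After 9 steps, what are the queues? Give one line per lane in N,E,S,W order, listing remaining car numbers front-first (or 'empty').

Step 1 [NS]: N:car3-GO,E:wait,S:car2-GO,W:wait | queues: N=0 E=2 S=0 W=1
Step 2 [NS]: N:empty,E:wait,S:empty,W:wait | queues: N=0 E=2 S=0 W=1
Step 3 [NS]: N:empty,E:wait,S:empty,W:wait | queues: N=0 E=2 S=0 W=1
Step 4 [EW]: N:wait,E:car1-GO,S:wait,W:car4-GO | queues: N=0 E=1 S=0 W=0
Step 5 [EW]: N:wait,E:car5-GO,S:wait,W:empty | queues: N=0 E=0 S=0 W=0

N: empty
E: empty
S: empty
W: empty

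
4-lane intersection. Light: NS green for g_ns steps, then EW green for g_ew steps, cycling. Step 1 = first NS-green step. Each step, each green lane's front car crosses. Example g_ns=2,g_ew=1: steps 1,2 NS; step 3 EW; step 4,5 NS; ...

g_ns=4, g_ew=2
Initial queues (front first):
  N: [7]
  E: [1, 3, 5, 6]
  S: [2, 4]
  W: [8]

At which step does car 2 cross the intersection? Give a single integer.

Step 1 [NS]: N:car7-GO,E:wait,S:car2-GO,W:wait | queues: N=0 E=4 S=1 W=1
Step 2 [NS]: N:empty,E:wait,S:car4-GO,W:wait | queues: N=0 E=4 S=0 W=1
Step 3 [NS]: N:empty,E:wait,S:empty,W:wait | queues: N=0 E=4 S=0 W=1
Step 4 [NS]: N:empty,E:wait,S:empty,W:wait | queues: N=0 E=4 S=0 W=1
Step 5 [EW]: N:wait,E:car1-GO,S:wait,W:car8-GO | queues: N=0 E=3 S=0 W=0
Step 6 [EW]: N:wait,E:car3-GO,S:wait,W:empty | queues: N=0 E=2 S=0 W=0
Step 7 [NS]: N:empty,E:wait,S:empty,W:wait | queues: N=0 E=2 S=0 W=0
Step 8 [NS]: N:empty,E:wait,S:empty,W:wait | queues: N=0 E=2 S=0 W=0
Step 9 [NS]: N:empty,E:wait,S:empty,W:wait | queues: N=0 E=2 S=0 W=0
Step 10 [NS]: N:empty,E:wait,S:empty,W:wait | queues: N=0 E=2 S=0 W=0
Step 11 [EW]: N:wait,E:car5-GO,S:wait,W:empty | queues: N=0 E=1 S=0 W=0
Step 12 [EW]: N:wait,E:car6-GO,S:wait,W:empty | queues: N=0 E=0 S=0 W=0
Car 2 crosses at step 1

1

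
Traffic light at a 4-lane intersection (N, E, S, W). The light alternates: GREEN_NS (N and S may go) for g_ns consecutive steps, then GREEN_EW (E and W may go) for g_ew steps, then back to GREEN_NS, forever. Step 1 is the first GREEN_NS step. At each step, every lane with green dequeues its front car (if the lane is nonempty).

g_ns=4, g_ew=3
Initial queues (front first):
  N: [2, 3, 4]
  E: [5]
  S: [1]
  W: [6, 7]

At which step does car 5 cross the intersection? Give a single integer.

Step 1 [NS]: N:car2-GO,E:wait,S:car1-GO,W:wait | queues: N=2 E=1 S=0 W=2
Step 2 [NS]: N:car3-GO,E:wait,S:empty,W:wait | queues: N=1 E=1 S=0 W=2
Step 3 [NS]: N:car4-GO,E:wait,S:empty,W:wait | queues: N=0 E=1 S=0 W=2
Step 4 [NS]: N:empty,E:wait,S:empty,W:wait | queues: N=0 E=1 S=0 W=2
Step 5 [EW]: N:wait,E:car5-GO,S:wait,W:car6-GO | queues: N=0 E=0 S=0 W=1
Step 6 [EW]: N:wait,E:empty,S:wait,W:car7-GO | queues: N=0 E=0 S=0 W=0
Car 5 crosses at step 5

5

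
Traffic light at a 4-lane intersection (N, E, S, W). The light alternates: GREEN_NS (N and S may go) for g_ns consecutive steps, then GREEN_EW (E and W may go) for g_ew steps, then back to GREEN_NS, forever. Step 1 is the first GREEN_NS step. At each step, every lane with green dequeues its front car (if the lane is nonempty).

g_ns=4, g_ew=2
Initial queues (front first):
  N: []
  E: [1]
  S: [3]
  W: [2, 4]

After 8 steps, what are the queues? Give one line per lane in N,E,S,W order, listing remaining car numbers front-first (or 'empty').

Step 1 [NS]: N:empty,E:wait,S:car3-GO,W:wait | queues: N=0 E=1 S=0 W=2
Step 2 [NS]: N:empty,E:wait,S:empty,W:wait | queues: N=0 E=1 S=0 W=2
Step 3 [NS]: N:empty,E:wait,S:empty,W:wait | queues: N=0 E=1 S=0 W=2
Step 4 [NS]: N:empty,E:wait,S:empty,W:wait | queues: N=0 E=1 S=0 W=2
Step 5 [EW]: N:wait,E:car1-GO,S:wait,W:car2-GO | queues: N=0 E=0 S=0 W=1
Step 6 [EW]: N:wait,E:empty,S:wait,W:car4-GO | queues: N=0 E=0 S=0 W=0

N: empty
E: empty
S: empty
W: empty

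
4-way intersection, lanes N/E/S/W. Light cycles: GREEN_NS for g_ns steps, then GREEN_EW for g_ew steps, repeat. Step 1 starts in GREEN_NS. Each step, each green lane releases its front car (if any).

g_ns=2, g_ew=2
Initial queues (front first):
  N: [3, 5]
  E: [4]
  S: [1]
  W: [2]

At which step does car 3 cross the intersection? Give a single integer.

Step 1 [NS]: N:car3-GO,E:wait,S:car1-GO,W:wait | queues: N=1 E=1 S=0 W=1
Step 2 [NS]: N:car5-GO,E:wait,S:empty,W:wait | queues: N=0 E=1 S=0 W=1
Step 3 [EW]: N:wait,E:car4-GO,S:wait,W:car2-GO | queues: N=0 E=0 S=0 W=0
Car 3 crosses at step 1

1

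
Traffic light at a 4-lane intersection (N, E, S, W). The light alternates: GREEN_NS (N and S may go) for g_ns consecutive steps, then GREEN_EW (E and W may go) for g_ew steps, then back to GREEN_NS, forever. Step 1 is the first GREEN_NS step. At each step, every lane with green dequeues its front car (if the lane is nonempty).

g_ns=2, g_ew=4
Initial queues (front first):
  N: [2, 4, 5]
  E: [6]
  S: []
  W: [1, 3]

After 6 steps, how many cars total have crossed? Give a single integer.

Step 1 [NS]: N:car2-GO,E:wait,S:empty,W:wait | queues: N=2 E=1 S=0 W=2
Step 2 [NS]: N:car4-GO,E:wait,S:empty,W:wait | queues: N=1 E=1 S=0 W=2
Step 3 [EW]: N:wait,E:car6-GO,S:wait,W:car1-GO | queues: N=1 E=0 S=0 W=1
Step 4 [EW]: N:wait,E:empty,S:wait,W:car3-GO | queues: N=1 E=0 S=0 W=0
Step 5 [EW]: N:wait,E:empty,S:wait,W:empty | queues: N=1 E=0 S=0 W=0
Step 6 [EW]: N:wait,E:empty,S:wait,W:empty | queues: N=1 E=0 S=0 W=0
Cars crossed by step 6: 5

Answer: 5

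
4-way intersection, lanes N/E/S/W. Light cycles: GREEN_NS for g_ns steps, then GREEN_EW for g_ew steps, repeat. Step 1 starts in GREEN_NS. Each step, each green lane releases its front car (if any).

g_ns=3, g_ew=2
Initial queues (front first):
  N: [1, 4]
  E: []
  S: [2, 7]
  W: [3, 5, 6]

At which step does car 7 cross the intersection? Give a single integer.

Step 1 [NS]: N:car1-GO,E:wait,S:car2-GO,W:wait | queues: N=1 E=0 S=1 W=3
Step 2 [NS]: N:car4-GO,E:wait,S:car7-GO,W:wait | queues: N=0 E=0 S=0 W=3
Step 3 [NS]: N:empty,E:wait,S:empty,W:wait | queues: N=0 E=0 S=0 W=3
Step 4 [EW]: N:wait,E:empty,S:wait,W:car3-GO | queues: N=0 E=0 S=0 W=2
Step 5 [EW]: N:wait,E:empty,S:wait,W:car5-GO | queues: N=0 E=0 S=0 W=1
Step 6 [NS]: N:empty,E:wait,S:empty,W:wait | queues: N=0 E=0 S=0 W=1
Step 7 [NS]: N:empty,E:wait,S:empty,W:wait | queues: N=0 E=0 S=0 W=1
Step 8 [NS]: N:empty,E:wait,S:empty,W:wait | queues: N=0 E=0 S=0 W=1
Step 9 [EW]: N:wait,E:empty,S:wait,W:car6-GO | queues: N=0 E=0 S=0 W=0
Car 7 crosses at step 2

2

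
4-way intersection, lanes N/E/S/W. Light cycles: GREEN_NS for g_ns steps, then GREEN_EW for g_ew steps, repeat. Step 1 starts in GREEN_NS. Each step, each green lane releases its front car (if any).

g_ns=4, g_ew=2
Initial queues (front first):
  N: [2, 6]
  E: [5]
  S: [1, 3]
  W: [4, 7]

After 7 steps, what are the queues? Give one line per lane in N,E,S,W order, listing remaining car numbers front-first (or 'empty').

Step 1 [NS]: N:car2-GO,E:wait,S:car1-GO,W:wait | queues: N=1 E=1 S=1 W=2
Step 2 [NS]: N:car6-GO,E:wait,S:car3-GO,W:wait | queues: N=0 E=1 S=0 W=2
Step 3 [NS]: N:empty,E:wait,S:empty,W:wait | queues: N=0 E=1 S=0 W=2
Step 4 [NS]: N:empty,E:wait,S:empty,W:wait | queues: N=0 E=1 S=0 W=2
Step 5 [EW]: N:wait,E:car5-GO,S:wait,W:car4-GO | queues: N=0 E=0 S=0 W=1
Step 6 [EW]: N:wait,E:empty,S:wait,W:car7-GO | queues: N=0 E=0 S=0 W=0

N: empty
E: empty
S: empty
W: empty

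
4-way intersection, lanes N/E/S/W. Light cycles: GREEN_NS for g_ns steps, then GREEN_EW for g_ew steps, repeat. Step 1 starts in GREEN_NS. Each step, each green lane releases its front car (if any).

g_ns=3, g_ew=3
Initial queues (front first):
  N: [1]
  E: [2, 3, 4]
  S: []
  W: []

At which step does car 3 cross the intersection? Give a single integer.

Step 1 [NS]: N:car1-GO,E:wait,S:empty,W:wait | queues: N=0 E=3 S=0 W=0
Step 2 [NS]: N:empty,E:wait,S:empty,W:wait | queues: N=0 E=3 S=0 W=0
Step 3 [NS]: N:empty,E:wait,S:empty,W:wait | queues: N=0 E=3 S=0 W=0
Step 4 [EW]: N:wait,E:car2-GO,S:wait,W:empty | queues: N=0 E=2 S=0 W=0
Step 5 [EW]: N:wait,E:car3-GO,S:wait,W:empty | queues: N=0 E=1 S=0 W=0
Step 6 [EW]: N:wait,E:car4-GO,S:wait,W:empty | queues: N=0 E=0 S=0 W=0
Car 3 crosses at step 5

5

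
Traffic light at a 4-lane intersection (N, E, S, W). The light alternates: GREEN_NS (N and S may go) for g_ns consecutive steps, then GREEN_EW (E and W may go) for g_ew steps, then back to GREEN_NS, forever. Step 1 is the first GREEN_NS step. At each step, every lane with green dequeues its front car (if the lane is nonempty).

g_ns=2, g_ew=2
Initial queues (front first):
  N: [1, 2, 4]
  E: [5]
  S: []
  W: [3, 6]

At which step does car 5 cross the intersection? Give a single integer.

Step 1 [NS]: N:car1-GO,E:wait,S:empty,W:wait | queues: N=2 E=1 S=0 W=2
Step 2 [NS]: N:car2-GO,E:wait,S:empty,W:wait | queues: N=1 E=1 S=0 W=2
Step 3 [EW]: N:wait,E:car5-GO,S:wait,W:car3-GO | queues: N=1 E=0 S=0 W=1
Step 4 [EW]: N:wait,E:empty,S:wait,W:car6-GO | queues: N=1 E=0 S=0 W=0
Step 5 [NS]: N:car4-GO,E:wait,S:empty,W:wait | queues: N=0 E=0 S=0 W=0
Car 5 crosses at step 3

3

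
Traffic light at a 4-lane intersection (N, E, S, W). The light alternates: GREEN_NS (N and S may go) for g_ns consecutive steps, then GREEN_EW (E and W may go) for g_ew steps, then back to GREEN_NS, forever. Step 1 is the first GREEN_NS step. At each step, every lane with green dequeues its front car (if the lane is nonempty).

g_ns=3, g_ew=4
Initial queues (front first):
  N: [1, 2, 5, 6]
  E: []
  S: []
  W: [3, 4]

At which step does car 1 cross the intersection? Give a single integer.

Step 1 [NS]: N:car1-GO,E:wait,S:empty,W:wait | queues: N=3 E=0 S=0 W=2
Step 2 [NS]: N:car2-GO,E:wait,S:empty,W:wait | queues: N=2 E=0 S=0 W=2
Step 3 [NS]: N:car5-GO,E:wait,S:empty,W:wait | queues: N=1 E=0 S=0 W=2
Step 4 [EW]: N:wait,E:empty,S:wait,W:car3-GO | queues: N=1 E=0 S=0 W=1
Step 5 [EW]: N:wait,E:empty,S:wait,W:car4-GO | queues: N=1 E=0 S=0 W=0
Step 6 [EW]: N:wait,E:empty,S:wait,W:empty | queues: N=1 E=0 S=0 W=0
Step 7 [EW]: N:wait,E:empty,S:wait,W:empty | queues: N=1 E=0 S=0 W=0
Step 8 [NS]: N:car6-GO,E:wait,S:empty,W:wait | queues: N=0 E=0 S=0 W=0
Car 1 crosses at step 1

1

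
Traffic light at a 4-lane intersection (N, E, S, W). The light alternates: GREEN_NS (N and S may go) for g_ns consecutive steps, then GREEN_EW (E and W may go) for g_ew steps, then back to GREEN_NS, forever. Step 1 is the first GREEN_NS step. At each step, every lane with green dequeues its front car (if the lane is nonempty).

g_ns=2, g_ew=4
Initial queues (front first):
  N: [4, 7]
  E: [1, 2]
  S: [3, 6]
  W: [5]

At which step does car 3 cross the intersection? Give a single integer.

Step 1 [NS]: N:car4-GO,E:wait,S:car3-GO,W:wait | queues: N=1 E=2 S=1 W=1
Step 2 [NS]: N:car7-GO,E:wait,S:car6-GO,W:wait | queues: N=0 E=2 S=0 W=1
Step 3 [EW]: N:wait,E:car1-GO,S:wait,W:car5-GO | queues: N=0 E=1 S=0 W=0
Step 4 [EW]: N:wait,E:car2-GO,S:wait,W:empty | queues: N=0 E=0 S=0 W=0
Car 3 crosses at step 1

1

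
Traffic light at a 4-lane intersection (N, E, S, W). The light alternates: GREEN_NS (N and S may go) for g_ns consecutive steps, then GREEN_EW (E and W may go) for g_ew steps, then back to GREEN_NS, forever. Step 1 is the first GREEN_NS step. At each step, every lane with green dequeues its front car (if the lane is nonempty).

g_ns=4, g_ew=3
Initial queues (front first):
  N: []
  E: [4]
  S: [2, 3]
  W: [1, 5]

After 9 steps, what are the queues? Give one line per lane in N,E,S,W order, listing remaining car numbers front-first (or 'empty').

Step 1 [NS]: N:empty,E:wait,S:car2-GO,W:wait | queues: N=0 E=1 S=1 W=2
Step 2 [NS]: N:empty,E:wait,S:car3-GO,W:wait | queues: N=0 E=1 S=0 W=2
Step 3 [NS]: N:empty,E:wait,S:empty,W:wait | queues: N=0 E=1 S=0 W=2
Step 4 [NS]: N:empty,E:wait,S:empty,W:wait | queues: N=0 E=1 S=0 W=2
Step 5 [EW]: N:wait,E:car4-GO,S:wait,W:car1-GO | queues: N=0 E=0 S=0 W=1
Step 6 [EW]: N:wait,E:empty,S:wait,W:car5-GO | queues: N=0 E=0 S=0 W=0

N: empty
E: empty
S: empty
W: empty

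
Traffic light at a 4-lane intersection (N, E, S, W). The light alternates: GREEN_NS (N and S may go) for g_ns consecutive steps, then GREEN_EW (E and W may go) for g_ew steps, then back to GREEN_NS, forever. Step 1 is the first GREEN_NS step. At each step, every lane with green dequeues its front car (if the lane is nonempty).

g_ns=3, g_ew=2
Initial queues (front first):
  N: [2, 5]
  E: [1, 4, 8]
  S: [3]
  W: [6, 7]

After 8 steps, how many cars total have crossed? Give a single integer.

Answer: 7

Derivation:
Step 1 [NS]: N:car2-GO,E:wait,S:car3-GO,W:wait | queues: N=1 E=3 S=0 W=2
Step 2 [NS]: N:car5-GO,E:wait,S:empty,W:wait | queues: N=0 E=3 S=0 W=2
Step 3 [NS]: N:empty,E:wait,S:empty,W:wait | queues: N=0 E=3 S=0 W=2
Step 4 [EW]: N:wait,E:car1-GO,S:wait,W:car6-GO | queues: N=0 E=2 S=0 W=1
Step 5 [EW]: N:wait,E:car4-GO,S:wait,W:car7-GO | queues: N=0 E=1 S=0 W=0
Step 6 [NS]: N:empty,E:wait,S:empty,W:wait | queues: N=0 E=1 S=0 W=0
Step 7 [NS]: N:empty,E:wait,S:empty,W:wait | queues: N=0 E=1 S=0 W=0
Step 8 [NS]: N:empty,E:wait,S:empty,W:wait | queues: N=0 E=1 S=0 W=0
Cars crossed by step 8: 7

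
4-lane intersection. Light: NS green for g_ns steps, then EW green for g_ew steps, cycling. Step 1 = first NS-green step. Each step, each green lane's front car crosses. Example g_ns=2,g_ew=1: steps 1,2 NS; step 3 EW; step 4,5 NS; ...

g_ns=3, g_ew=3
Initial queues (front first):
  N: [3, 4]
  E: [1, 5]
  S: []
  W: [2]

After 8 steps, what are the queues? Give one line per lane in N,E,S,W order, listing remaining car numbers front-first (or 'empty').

Step 1 [NS]: N:car3-GO,E:wait,S:empty,W:wait | queues: N=1 E=2 S=0 W=1
Step 2 [NS]: N:car4-GO,E:wait,S:empty,W:wait | queues: N=0 E=2 S=0 W=1
Step 3 [NS]: N:empty,E:wait,S:empty,W:wait | queues: N=0 E=2 S=0 W=1
Step 4 [EW]: N:wait,E:car1-GO,S:wait,W:car2-GO | queues: N=0 E=1 S=0 W=0
Step 5 [EW]: N:wait,E:car5-GO,S:wait,W:empty | queues: N=0 E=0 S=0 W=0

N: empty
E: empty
S: empty
W: empty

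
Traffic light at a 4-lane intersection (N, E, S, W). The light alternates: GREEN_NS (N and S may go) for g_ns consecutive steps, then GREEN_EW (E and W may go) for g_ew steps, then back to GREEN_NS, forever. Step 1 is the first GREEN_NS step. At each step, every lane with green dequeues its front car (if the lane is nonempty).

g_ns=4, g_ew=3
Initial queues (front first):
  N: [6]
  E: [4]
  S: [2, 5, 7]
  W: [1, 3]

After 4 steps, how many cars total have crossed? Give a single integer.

Answer: 4

Derivation:
Step 1 [NS]: N:car6-GO,E:wait,S:car2-GO,W:wait | queues: N=0 E=1 S=2 W=2
Step 2 [NS]: N:empty,E:wait,S:car5-GO,W:wait | queues: N=0 E=1 S=1 W=2
Step 3 [NS]: N:empty,E:wait,S:car7-GO,W:wait | queues: N=0 E=1 S=0 W=2
Step 4 [NS]: N:empty,E:wait,S:empty,W:wait | queues: N=0 E=1 S=0 W=2
Cars crossed by step 4: 4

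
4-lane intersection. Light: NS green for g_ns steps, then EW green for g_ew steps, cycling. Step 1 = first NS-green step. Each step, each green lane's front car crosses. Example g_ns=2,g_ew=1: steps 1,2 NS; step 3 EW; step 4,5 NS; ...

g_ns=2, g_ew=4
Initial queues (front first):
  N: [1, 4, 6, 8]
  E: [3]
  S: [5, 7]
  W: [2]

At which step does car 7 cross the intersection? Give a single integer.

Step 1 [NS]: N:car1-GO,E:wait,S:car5-GO,W:wait | queues: N=3 E=1 S=1 W=1
Step 2 [NS]: N:car4-GO,E:wait,S:car7-GO,W:wait | queues: N=2 E=1 S=0 W=1
Step 3 [EW]: N:wait,E:car3-GO,S:wait,W:car2-GO | queues: N=2 E=0 S=0 W=0
Step 4 [EW]: N:wait,E:empty,S:wait,W:empty | queues: N=2 E=0 S=0 W=0
Step 5 [EW]: N:wait,E:empty,S:wait,W:empty | queues: N=2 E=0 S=0 W=0
Step 6 [EW]: N:wait,E:empty,S:wait,W:empty | queues: N=2 E=0 S=0 W=0
Step 7 [NS]: N:car6-GO,E:wait,S:empty,W:wait | queues: N=1 E=0 S=0 W=0
Step 8 [NS]: N:car8-GO,E:wait,S:empty,W:wait | queues: N=0 E=0 S=0 W=0
Car 7 crosses at step 2

2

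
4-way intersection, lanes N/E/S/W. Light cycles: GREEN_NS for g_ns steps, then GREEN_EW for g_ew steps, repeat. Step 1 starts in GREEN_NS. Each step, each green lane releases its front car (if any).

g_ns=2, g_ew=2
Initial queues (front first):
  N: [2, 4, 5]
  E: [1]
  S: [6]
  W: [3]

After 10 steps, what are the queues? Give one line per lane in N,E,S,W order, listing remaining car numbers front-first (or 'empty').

Step 1 [NS]: N:car2-GO,E:wait,S:car6-GO,W:wait | queues: N=2 E=1 S=0 W=1
Step 2 [NS]: N:car4-GO,E:wait,S:empty,W:wait | queues: N=1 E=1 S=0 W=1
Step 3 [EW]: N:wait,E:car1-GO,S:wait,W:car3-GO | queues: N=1 E=0 S=0 W=0
Step 4 [EW]: N:wait,E:empty,S:wait,W:empty | queues: N=1 E=0 S=0 W=0
Step 5 [NS]: N:car5-GO,E:wait,S:empty,W:wait | queues: N=0 E=0 S=0 W=0

N: empty
E: empty
S: empty
W: empty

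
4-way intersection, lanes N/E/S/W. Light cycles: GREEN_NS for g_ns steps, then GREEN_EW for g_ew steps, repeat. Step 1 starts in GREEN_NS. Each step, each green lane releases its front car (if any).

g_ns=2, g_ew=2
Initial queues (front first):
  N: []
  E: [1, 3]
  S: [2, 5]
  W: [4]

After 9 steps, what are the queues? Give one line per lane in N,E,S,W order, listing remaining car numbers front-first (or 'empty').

Step 1 [NS]: N:empty,E:wait,S:car2-GO,W:wait | queues: N=0 E=2 S=1 W=1
Step 2 [NS]: N:empty,E:wait,S:car5-GO,W:wait | queues: N=0 E=2 S=0 W=1
Step 3 [EW]: N:wait,E:car1-GO,S:wait,W:car4-GO | queues: N=0 E=1 S=0 W=0
Step 4 [EW]: N:wait,E:car3-GO,S:wait,W:empty | queues: N=0 E=0 S=0 W=0

N: empty
E: empty
S: empty
W: empty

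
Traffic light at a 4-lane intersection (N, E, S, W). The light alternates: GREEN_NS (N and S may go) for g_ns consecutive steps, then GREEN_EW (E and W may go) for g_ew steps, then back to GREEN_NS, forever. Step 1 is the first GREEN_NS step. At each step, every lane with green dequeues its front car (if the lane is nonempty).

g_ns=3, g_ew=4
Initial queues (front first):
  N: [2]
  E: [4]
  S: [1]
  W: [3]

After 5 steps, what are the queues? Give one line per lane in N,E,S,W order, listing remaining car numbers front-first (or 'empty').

Step 1 [NS]: N:car2-GO,E:wait,S:car1-GO,W:wait | queues: N=0 E=1 S=0 W=1
Step 2 [NS]: N:empty,E:wait,S:empty,W:wait | queues: N=0 E=1 S=0 W=1
Step 3 [NS]: N:empty,E:wait,S:empty,W:wait | queues: N=0 E=1 S=0 W=1
Step 4 [EW]: N:wait,E:car4-GO,S:wait,W:car3-GO | queues: N=0 E=0 S=0 W=0

N: empty
E: empty
S: empty
W: empty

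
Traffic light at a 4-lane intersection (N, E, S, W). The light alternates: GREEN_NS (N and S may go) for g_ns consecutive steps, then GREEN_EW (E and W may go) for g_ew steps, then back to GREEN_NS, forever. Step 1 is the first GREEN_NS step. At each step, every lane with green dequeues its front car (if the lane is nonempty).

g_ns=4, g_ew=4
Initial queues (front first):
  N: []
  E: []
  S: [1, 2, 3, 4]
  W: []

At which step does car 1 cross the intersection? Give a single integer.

Step 1 [NS]: N:empty,E:wait,S:car1-GO,W:wait | queues: N=0 E=0 S=3 W=0
Step 2 [NS]: N:empty,E:wait,S:car2-GO,W:wait | queues: N=0 E=0 S=2 W=0
Step 3 [NS]: N:empty,E:wait,S:car3-GO,W:wait | queues: N=0 E=0 S=1 W=0
Step 4 [NS]: N:empty,E:wait,S:car4-GO,W:wait | queues: N=0 E=0 S=0 W=0
Car 1 crosses at step 1

1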